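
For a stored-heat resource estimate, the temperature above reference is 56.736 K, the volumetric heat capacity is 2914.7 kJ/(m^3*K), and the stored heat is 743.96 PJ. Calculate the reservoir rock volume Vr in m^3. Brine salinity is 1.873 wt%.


Vr = Q_s * 1e12 / (rhoc * dT)
Vr = 743.96 * 1e12 / (2914.7 * 56.736)
Vr = 4.4988e+09 m^3


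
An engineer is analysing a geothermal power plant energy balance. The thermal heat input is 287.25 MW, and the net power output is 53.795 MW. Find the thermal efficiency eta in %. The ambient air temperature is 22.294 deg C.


eta = W_net / Q_in * 100
eta = 53.795 / 287.25 * 100
eta = 18.728 %


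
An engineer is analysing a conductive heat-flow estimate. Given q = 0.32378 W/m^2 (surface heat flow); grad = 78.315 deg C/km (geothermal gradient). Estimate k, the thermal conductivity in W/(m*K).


k = q * 1000 / grad
k = 0.32378 * 1000 / 78.315
k = 4.1343 W/(m*K)


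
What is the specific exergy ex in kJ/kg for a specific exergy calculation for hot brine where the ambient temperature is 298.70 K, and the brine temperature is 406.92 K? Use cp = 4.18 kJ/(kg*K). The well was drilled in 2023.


ex = cp * ((T_b - T_0) - T_0 * ln(T_b/T_0))
ex = 4.18 * ((406.92 - 298.70) - 298.70 * ln(406.92/298.70))
ex = 66.332 kJ/kg


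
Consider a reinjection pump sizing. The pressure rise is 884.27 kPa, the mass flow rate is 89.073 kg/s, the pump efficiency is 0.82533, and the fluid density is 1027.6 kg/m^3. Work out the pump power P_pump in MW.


P_pump = mdot * dP / (rho * eta)
P_pump = 89.073 * 884.27 / (1027.6 * 0.82533)
P_pump = 92.87081 kW
Convert: 92.87081 kW * 0.001 = 0.092871 MW
P_pump = 0.092871 MW


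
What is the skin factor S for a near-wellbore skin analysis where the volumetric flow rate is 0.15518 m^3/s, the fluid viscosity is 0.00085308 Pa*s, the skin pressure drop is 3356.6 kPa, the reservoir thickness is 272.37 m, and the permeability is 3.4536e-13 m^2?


S = dP_s * 1000 * 2*pi*k*hr / (q*mu)
S = 3356.6 * 1000 * 2*pi*3.4536e-13*272.37 / (0.15518*0.00085308)
S = 14.986


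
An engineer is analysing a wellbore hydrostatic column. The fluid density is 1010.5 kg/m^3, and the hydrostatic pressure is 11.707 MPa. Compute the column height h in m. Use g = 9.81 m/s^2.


h = P * 1e6 / (g * rho)
h = 11.707 * 1e6 / (9.81 * 1010.5)
h = 1181.0 m


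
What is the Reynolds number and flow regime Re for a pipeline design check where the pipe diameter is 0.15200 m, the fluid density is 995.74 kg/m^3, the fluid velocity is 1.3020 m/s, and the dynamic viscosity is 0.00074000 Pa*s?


Step 1: Re = rho*vel*D/mu = 995.74*1.302*0.152/0.00074 = 2.6630e+05
Step 2: Re = 2.6630e+05 > 4000, so flow is turbulent.
Re = 2.6630e+05 (turbulent)


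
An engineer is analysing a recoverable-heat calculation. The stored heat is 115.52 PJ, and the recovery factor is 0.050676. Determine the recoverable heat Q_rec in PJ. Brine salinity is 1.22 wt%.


Q_rec = Q_s * RF
Q_rec = 115.52 * 0.050676
Q_rec = 5.8541 PJ


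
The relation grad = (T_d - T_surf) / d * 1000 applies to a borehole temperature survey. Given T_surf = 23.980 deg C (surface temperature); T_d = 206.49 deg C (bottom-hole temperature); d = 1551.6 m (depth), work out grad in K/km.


grad = (T_d - T_surf) / d * 1000
grad = (206.49 - 23.980) / 1551.6 * 1000
grad = 117.6270 deg C/km
Convert: 117.6270 deg C/km * 1.0 = 117.63 K/km
grad = 117.63 K/km


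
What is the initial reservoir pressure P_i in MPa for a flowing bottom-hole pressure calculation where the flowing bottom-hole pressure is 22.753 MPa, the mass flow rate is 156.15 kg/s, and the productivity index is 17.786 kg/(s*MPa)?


P_i = P_wf + mdot / PI
P_i = 22.753 + 156.15 / 17.786
P_i = 31.532 MPa


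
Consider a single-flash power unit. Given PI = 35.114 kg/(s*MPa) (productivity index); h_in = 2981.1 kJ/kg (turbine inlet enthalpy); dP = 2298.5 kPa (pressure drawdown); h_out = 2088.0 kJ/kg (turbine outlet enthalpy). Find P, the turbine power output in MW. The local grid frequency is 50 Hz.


Step 1: mdot = PI * dP / 1000 = 35.114 * 2298.5 / 1000 = 80.70953 kg/s
Step 2: P = mdot*(h_in - h_out)/1000 = 80.70953*(2981.1 - 2088.0)/1000 = 72.082 MW
P = 72.082 MW


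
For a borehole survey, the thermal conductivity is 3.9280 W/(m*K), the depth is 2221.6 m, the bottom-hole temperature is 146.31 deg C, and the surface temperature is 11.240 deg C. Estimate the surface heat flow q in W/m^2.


Step 1: grad = (T_d - T_surf)/d * 1000 = (146.31 - 11.24)/2221.6 * 1000 = 60.79852 deg C/km
Step 2: q = k * grad / 1000 = 3.928 * 60.79852 / 1000 = 0.23882 W/m^2
q = 0.23882 W/m^2


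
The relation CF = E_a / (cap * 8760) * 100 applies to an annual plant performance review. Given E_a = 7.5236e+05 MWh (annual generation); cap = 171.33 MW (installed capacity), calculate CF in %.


CF = E_a / (cap * 8760) * 100
CF = 7.5236e+05 / (171.33 * 8760) * 100
CF = 50.129 %


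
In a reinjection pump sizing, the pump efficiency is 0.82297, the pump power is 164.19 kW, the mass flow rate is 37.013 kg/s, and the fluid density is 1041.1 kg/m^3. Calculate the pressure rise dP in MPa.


dP = P_pump * rho * eta / mdot
dP = 164.19 * 1041.1 * 0.82297 / 37.013
dP = 3800.746 kPa
Convert: 3800.746 kPa * 0.001 = 3.8007 MPa
dP = 3.8007 MPa


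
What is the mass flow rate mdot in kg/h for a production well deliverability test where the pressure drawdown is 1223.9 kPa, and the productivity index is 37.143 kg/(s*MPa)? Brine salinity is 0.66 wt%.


mdot = PI * dP / 1000
mdot = 37.143 * 1223.9 / 1000
mdot = 45.45932 kg/s
Convert: 45.45932 kg/s * 3600.0 = 1.6365e+05 kg/h
mdot = 1.6365e+05 kg/h


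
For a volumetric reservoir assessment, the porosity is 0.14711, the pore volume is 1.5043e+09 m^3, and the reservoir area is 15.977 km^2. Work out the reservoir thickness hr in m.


hr = Vp / (A * 1e6 * phi)
hr = 1.5043e+09 / (15.977 * 1e6 * 0.14711)
hr = 640.03 m


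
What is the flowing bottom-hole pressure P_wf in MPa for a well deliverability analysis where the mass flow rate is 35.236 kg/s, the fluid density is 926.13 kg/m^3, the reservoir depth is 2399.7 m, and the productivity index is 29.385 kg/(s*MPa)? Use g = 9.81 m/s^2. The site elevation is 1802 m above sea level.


Step 1: P_i = rho*g*h/1e6 = 926.13*9.81*2399.7/1e6 = 21.80208 MPa
Step 2: P_wf = P_i - mdot/PI = 21.80208 - 35.236/29.385 = 20.603 MPa
P_wf = 20.603 MPa


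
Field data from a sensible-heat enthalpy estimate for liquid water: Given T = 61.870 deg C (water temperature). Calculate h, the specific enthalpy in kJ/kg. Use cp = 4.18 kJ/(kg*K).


h = cp * T
h = 4.18 * 61.870
h = 258.62 kJ/kg


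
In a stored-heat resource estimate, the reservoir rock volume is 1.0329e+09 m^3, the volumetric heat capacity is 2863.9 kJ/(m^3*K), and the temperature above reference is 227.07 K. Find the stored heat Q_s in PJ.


Q_s = Vr * rhoc * dT / 1e12
Q_s = 1.0329e+09 * 2863.9 * 227.07 / 1e12
Q_s = 671.70 PJ


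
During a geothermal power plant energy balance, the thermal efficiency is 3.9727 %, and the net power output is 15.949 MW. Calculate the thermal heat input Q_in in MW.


Q_in = W_net / (eta / 100)
Q_in = 15.949 / (3.9727 / 100)
Q_in = 401.46 MW


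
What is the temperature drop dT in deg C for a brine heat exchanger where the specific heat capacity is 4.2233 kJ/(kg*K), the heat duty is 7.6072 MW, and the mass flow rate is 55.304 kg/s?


dT = Q * 1000 / (mdot * cp)
dT = 7.6072 * 1000 / (55.304 * 4.2233)
dT = 32.56989 K
Convert (temperature difference, 1 K = 1 deg C): 32.56989 K = 32.56989 deg C
dT = 32.570 deg C


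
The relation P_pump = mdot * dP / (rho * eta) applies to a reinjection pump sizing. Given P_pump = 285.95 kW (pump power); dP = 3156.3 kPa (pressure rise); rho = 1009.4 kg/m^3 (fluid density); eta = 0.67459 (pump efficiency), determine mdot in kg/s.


mdot = P_pump * rho * eta / dP
mdot = 285.95 * 1009.4 * 0.67459 / 3156.3
mdot = 61.690 kg/s


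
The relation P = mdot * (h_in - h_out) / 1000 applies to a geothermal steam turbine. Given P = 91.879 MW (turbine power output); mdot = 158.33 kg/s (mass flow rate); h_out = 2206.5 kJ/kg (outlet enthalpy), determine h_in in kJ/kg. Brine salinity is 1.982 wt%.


h_in = h_out + P * 1000 / mdot
h_in = 2206.5 + 91.879 * 1000 / 158.33
h_in = 2786.8 kJ/kg


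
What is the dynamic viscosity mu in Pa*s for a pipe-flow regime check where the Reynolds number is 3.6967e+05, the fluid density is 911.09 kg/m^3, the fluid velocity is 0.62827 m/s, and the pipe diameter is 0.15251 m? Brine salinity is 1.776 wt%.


mu = rho * vel * D / Re
mu = 911.09 * 0.62827 * 0.15251 / 3.6967e+05
mu = 0.00023615 Pa*s


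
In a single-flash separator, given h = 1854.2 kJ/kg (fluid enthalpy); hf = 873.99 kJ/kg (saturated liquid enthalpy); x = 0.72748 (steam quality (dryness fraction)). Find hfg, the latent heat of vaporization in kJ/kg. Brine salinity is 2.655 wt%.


hfg = (h - hf) / x
hfg = (1854.2 - 873.99) / 0.72748
hfg = 1347.4 kJ/kg


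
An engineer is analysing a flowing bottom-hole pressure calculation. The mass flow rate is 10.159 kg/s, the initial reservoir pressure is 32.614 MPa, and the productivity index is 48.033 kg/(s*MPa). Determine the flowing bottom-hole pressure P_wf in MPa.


P_wf = P_i - mdot / PI
P_wf = 32.614 - 10.159 / 48.033
P_wf = 32.402 MPa


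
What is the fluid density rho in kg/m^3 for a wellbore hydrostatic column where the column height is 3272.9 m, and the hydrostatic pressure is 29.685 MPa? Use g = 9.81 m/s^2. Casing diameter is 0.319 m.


rho = P * 1e6 / (g * h)
rho = 29.685 * 1e6 / (9.81 * 3272.9)
rho = 924.56 kg/m^3


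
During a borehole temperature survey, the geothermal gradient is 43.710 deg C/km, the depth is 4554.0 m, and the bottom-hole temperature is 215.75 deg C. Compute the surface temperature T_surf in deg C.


T_surf = T_d - grad * d / 1000
T_surf = 215.75 - 43.710 * 4554.0 / 1000
T_surf = 16.695 deg C


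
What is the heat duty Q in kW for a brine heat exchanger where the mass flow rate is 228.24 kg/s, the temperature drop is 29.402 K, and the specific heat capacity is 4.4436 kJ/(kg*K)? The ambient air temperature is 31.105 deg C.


Q = mdot * cp * dT / 1000
Q = 228.24 * 4.4436 * 29.402 / 1000
Q = 29.81972 MW
Convert: 29.81972 MW * 1000.0 = 29820 kW
Q = 29820 kW


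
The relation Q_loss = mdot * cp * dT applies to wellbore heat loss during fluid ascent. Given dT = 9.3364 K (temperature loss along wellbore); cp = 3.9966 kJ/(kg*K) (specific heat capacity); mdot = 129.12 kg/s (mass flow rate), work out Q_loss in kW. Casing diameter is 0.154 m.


Q_loss = mdot * cp * dT
Q_loss = 129.12 * 3.9966 * 9.3364
Q_loss = 4818.0 kW


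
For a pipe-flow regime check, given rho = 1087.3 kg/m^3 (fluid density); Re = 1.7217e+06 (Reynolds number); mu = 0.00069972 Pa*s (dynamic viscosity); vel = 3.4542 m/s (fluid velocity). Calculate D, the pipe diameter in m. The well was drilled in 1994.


D = Re * mu / (rho * vel)
D = 1.7217e+06 * 0.00069972 / (1087.3 * 3.4542)
D = 0.32076 m


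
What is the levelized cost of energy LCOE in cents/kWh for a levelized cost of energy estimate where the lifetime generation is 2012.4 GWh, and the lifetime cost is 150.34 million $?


LCOE = C_tot / E_tot * 100
LCOE = 150.34 / 2012.4 * 100
LCOE = 7.4707 cents/kWh


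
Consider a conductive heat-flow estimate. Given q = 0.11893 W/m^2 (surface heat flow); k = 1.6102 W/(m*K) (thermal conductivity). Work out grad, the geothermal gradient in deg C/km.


grad = q * 1000 / k
grad = 0.11893 * 1000 / 1.6102
grad = 73.860 deg C/km


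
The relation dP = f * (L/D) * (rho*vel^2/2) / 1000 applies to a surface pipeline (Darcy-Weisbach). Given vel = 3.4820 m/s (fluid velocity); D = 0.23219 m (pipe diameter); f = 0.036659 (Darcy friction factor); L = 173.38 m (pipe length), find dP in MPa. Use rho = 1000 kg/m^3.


dP = f * (L/D) * (rho*vel^2/2) / 1000
dP = 0.036659 * (173.38/0.23219) * (1000*3.4820^2/2) / 1000
dP = 165.9448 kPa
Convert: 165.9448 kPa * 0.001 = 0.16594 MPa
dP = 0.16594 MPa


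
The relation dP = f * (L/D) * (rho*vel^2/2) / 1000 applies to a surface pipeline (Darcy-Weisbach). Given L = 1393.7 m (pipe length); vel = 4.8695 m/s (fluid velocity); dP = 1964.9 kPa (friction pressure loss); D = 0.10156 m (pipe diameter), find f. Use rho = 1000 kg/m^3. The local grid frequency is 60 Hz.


f = dP*1000 / ((L/D)*(rho*vel^2/2))
f = 1964.9*1000 / ((1393.7/0.10156)*(1000*4.8695^2/2))
f = 0.012077


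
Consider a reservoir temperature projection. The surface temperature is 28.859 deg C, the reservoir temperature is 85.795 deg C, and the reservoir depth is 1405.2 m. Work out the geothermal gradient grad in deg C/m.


grad = (T_res - T_surf) / d * 1000
grad = (85.795 - 28.859) / 1405.2 * 1000
grad = 40.51808 deg C/km
Convert: 40.51808 deg C/km * 0.001 = 0.040518 deg C/m
grad = 0.040518 deg C/m


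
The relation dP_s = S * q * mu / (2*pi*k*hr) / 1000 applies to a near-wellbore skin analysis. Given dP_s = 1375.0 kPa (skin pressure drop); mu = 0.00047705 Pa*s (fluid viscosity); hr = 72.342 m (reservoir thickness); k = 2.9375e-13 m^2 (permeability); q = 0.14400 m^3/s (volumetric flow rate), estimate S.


S = dP_s * 1000 * 2*pi*k*hr / (q*mu)
S = 1375.0 * 1000 * 2*pi*2.9375e-13*72.342 / (0.14400*0.00047705)
S = 2.6725


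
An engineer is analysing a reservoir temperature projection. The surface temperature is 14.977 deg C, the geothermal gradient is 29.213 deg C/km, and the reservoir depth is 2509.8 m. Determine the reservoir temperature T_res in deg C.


T_res = T_surf + grad * d / 1000
T_res = 14.977 + 29.213 * 2509.8 / 1000
T_res = 88.296 deg C


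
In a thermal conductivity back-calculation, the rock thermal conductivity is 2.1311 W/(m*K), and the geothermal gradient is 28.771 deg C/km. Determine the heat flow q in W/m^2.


q = k * grad / 1000
q = 2.1311 * 28.771 / 1000
q = 0.061314 W/m^2


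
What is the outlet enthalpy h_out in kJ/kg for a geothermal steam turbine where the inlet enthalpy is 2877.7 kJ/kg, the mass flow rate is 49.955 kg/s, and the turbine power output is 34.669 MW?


h_out = h_in - P * 1000 / mdot
h_out = 2877.7 - 34.669 * 1000 / 49.955
h_out = 2183.7 kJ/kg


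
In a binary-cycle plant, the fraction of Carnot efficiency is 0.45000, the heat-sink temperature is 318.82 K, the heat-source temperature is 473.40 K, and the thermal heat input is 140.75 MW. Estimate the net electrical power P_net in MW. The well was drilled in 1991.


Step 1: eta = (1 - Tc/Th)*f = (1 - 318.82/473.4)*0.45 = 0.1469392
Step 2: P_net = eta * Q_in = 0.1469392 * 140.75 = 20.682 MW
P_net = 20.682 MW


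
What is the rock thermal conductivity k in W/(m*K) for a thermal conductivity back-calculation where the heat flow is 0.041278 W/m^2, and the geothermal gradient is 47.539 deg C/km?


k = q / (grad / 1000)
k = 0.041278 / (47.539 / 1000)
k = 0.86830 W/(m*K)


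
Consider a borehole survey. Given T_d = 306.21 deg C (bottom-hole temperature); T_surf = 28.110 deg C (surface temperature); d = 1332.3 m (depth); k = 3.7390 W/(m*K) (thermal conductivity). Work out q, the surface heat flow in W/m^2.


Step 1: grad = (T_d - T_surf)/d * 1000 = (306.21 - 28.11)/1332.3 * 1000 = 208.7368 deg C/km
Step 2: q = k * grad / 1000 = 3.739 * 208.7368 / 1000 = 0.78047 W/m^2
q = 0.78047 W/m^2


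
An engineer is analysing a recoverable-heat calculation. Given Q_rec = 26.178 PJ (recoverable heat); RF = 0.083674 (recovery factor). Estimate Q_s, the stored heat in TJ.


Q_s = Q_rec / RF
Q_s = 26.178 / 0.083674
Q_s = 312.8570 PJ
Convert: 312.8570 PJ * 1000.0 = 3.1286e+05 TJ
Q_s = 3.1286e+05 TJ


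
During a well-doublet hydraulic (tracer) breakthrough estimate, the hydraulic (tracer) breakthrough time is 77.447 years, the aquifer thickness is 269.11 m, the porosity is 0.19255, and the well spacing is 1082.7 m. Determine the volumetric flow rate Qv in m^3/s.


Qv = pi*hr*phi*L^2 / (3*t_bt*365.25*86400)
Qv = pi*269.11*0.19255*1082.7^2 / (3*77.447*365.25*86400)
Qv = 0.026026 m^3/s


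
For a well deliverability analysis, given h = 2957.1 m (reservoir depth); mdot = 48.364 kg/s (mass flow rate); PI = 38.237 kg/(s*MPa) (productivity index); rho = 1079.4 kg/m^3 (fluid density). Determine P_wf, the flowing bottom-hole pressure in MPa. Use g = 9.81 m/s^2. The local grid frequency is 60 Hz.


Step 1: P_i = rho*g*h/1e6 = 1079.4*9.81*2957.1/1e6 = 31.31248 MPa
Step 2: P_wf = P_i - mdot/PI = 31.31248 - 48.364/38.237 = 30.048 MPa
P_wf = 30.048 MPa


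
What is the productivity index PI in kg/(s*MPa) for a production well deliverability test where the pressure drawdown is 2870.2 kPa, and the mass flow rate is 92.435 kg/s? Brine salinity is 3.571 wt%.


PI = mdot * 1000 / dP
PI = 92.435 * 1000 / 2870.2
PI = 32.205 kg/(s*MPa)


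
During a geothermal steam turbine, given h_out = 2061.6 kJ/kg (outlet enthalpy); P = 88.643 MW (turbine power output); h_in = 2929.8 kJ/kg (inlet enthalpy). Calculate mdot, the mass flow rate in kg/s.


mdot = P * 1000 / (h_in - h_out)
mdot = 88.643 * 1000 / (2929.8 - 2061.6)
mdot = 102.10 kg/s


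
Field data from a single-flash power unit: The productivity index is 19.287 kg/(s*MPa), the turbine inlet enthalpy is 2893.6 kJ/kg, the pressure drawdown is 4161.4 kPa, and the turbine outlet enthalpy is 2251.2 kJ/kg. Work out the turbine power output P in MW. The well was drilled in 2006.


Step 1: mdot = PI * dP / 1000 = 19.287 * 4161.4 / 1000 = 80.26092 kg/s
Step 2: P = mdot*(h_in - h_out)/1000 = 80.26092*(2893.6 - 2251.2)/1000 = 51.560 MW
P = 51.560 MW


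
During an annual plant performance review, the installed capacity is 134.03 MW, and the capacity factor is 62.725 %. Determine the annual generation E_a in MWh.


E_a = CF / 100 * cap * 8760
E_a = 62.725 / 100 * 134.03 * 8760
E_a = 7.3646e+05 MWh


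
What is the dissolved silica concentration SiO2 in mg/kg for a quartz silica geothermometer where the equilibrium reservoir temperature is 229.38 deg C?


SiO2 = 10^(5.19 - 1309/(T_eq + 273.15))
SiO2 = 10^(5.19 - 1309/(229.38 + 273.15))
SiO2 = 384.75 mg/kg


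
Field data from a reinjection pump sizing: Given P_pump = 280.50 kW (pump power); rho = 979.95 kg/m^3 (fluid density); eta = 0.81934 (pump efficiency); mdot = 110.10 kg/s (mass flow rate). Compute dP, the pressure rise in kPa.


dP = P_pump * rho * eta / mdot
dP = 280.50 * 979.95 * 0.81934 / 110.10
dP = 2045.6 kPa


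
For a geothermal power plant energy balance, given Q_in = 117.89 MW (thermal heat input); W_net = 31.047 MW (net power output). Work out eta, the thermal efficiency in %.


eta = W_net / Q_in * 100
eta = 31.047 / 117.89 * 100
eta = 26.336 %


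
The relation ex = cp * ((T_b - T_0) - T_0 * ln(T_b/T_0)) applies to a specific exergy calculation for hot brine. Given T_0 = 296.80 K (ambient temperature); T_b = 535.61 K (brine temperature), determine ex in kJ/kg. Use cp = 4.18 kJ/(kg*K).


ex = cp * ((T_b - T_0) - T_0 * ln(T_b/T_0))
ex = 4.18 * ((535.61 - 296.80) - 296.80 * ln(535.61/296.80))
ex = 265.83 kJ/kg


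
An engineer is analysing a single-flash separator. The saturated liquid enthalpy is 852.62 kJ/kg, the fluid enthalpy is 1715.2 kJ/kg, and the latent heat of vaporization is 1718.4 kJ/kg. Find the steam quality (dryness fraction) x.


x = (h - hf) / hfg
x = (1715.2 - 852.62) / 1718.4
x = 0.50197


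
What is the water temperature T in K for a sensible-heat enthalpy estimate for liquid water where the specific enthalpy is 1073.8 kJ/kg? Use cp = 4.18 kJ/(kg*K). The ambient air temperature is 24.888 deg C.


T = h / cp
T = 1073.8 / 4.18
T = 256.8900 deg C
Convert to K: 256.8900 + 273.15 = 530.04 K
T = 530.04 K


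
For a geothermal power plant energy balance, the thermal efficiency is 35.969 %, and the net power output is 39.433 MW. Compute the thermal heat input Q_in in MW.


Q_in = W_net / (eta / 100)
Q_in = 39.433 / (35.969 / 100)
Q_in = 109.63 MW


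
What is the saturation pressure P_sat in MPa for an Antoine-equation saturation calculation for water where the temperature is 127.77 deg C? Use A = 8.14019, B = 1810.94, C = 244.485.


P_sat = 10^(A - B/(C + T)) / 760 * 0.101325
P_sat = 10^(8.14019 - 1810.94/(244.485 + 127.77)) / 760 * 0.101325
P_sat = 0.25137 MPa


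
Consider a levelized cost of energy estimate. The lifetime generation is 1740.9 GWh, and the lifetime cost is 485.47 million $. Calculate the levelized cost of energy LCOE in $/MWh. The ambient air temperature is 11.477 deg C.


LCOE = C_tot / E_tot * 100
LCOE = 485.47 / 1740.9 * 100
LCOE = 27.88615 cents/kWh
Convert: 27.88615 cents/kWh * 10.0 = 278.86 $/MWh
LCOE = 278.86 $/MWh


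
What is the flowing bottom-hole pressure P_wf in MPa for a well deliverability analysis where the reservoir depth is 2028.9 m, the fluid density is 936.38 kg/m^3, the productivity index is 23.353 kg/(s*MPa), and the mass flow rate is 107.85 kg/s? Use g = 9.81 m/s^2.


Step 1: P_i = rho*g*h/1e6 = 936.38*9.81*2028.9/1e6 = 18.63725 MPa
Step 2: P_wf = P_i - mdot/PI = 18.63725 - 107.85/23.353 = 14.019 MPa
P_wf = 14.019 MPa


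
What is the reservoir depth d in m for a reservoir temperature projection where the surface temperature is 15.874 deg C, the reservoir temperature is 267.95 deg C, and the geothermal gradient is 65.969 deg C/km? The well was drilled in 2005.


d = (T_res - T_surf) / grad * 1000
d = (267.95 - 15.874) / 65.969 * 1000
d = 3821.1 m


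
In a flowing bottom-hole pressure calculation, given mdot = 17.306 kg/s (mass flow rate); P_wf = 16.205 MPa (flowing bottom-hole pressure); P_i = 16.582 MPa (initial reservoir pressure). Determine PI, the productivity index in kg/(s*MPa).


PI = mdot / (P_i - P_wf)
PI = 17.306 / (16.582 - 16.205)
PI = 45.905 kg/(s*MPa)


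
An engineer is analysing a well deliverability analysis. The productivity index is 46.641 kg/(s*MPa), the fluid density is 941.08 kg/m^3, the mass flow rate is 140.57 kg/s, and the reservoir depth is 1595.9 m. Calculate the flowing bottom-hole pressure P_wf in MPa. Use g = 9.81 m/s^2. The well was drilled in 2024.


Step 1: P_i = rho*g*h/1e6 = 941.08*9.81*1595.9/1e6 = 14.73334 MPa
Step 2: P_wf = P_i - mdot/PI = 14.73334 - 140.57/46.641 = 11.719 MPa
P_wf = 11.719 MPa


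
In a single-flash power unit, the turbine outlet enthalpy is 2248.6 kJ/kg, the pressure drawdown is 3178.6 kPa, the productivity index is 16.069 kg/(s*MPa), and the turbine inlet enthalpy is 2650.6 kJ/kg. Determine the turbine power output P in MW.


Step 1: mdot = PI * dP / 1000 = 16.069 * 3178.6 / 1000 = 51.07692 kg/s
Step 2: P = mdot*(h_in - h_out)/1000 = 51.07692*(2650.6 - 2248.6)/1000 = 20.533 MW
P = 20.533 MW


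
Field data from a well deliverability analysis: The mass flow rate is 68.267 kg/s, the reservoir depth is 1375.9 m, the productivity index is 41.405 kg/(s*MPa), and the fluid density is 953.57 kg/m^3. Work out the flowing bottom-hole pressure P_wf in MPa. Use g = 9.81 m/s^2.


Step 1: P_i = rho*g*h/1e6 = 953.57*9.81*1375.9/1e6 = 12.87089 MPa
Step 2: P_wf = P_i - mdot/PI = 12.87089 - 68.267/41.405 = 11.222 MPa
P_wf = 11.222 MPa


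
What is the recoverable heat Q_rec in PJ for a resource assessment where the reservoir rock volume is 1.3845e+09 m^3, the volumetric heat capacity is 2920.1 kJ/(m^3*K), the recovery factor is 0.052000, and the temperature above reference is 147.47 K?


Step 1: Q_s = Vr*rhoc*dT/1e12 = 1.3845e+09*2920.1*147.47/1e12 = 596.2033 PJ
Step 2: Q_rec = Q_s * RF = 596.2033 * 0.052 = 31.003 PJ
Q_rec = 31.003 PJ


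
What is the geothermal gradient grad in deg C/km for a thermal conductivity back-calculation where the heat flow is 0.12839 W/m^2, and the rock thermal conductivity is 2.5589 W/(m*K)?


grad = q / k * 1000
grad = 0.12839 / 2.5589 * 1000
grad = 50.174 deg C/km


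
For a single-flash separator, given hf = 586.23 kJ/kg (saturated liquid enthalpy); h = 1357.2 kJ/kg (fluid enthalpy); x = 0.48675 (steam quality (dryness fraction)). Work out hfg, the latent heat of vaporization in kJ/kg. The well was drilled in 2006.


hfg = (h - hf) / x
hfg = (1357.2 - 586.23) / 0.48675
hfg = 1583.9 kJ/kg


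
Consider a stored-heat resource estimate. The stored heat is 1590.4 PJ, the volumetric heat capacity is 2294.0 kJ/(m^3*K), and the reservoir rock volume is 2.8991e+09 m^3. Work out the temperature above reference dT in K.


dT = Q_s * 1e12 / (Vr * rhoc)
dT = 1590.4 * 1e12 / (2.8991e+09 * 2294.0)
dT = 239.14 K


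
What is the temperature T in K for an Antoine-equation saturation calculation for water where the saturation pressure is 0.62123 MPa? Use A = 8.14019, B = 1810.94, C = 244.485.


T = B / (A - log10(P_sat * 760 / 0.101325)) - C
T = 1810.94 / (8.14019 - log10(0.62123 * 760 / 0.101325)) - 244.485
T = 160.4802 deg C
Convert to K: 160.4802 + 273.15 = 433.63 K
T = 433.63 K


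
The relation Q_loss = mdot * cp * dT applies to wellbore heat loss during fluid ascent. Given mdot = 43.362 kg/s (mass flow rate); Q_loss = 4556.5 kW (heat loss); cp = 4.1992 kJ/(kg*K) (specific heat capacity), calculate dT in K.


dT = Q_loss / (mdot * cp)
dT = 4556.5 / (43.362 * 4.1992)
dT = 25.024 K


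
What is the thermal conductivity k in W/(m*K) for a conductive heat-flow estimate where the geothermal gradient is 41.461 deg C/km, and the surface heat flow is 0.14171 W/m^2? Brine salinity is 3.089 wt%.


k = q * 1000 / grad
k = 0.14171 * 1000 / 41.461
k = 3.4179 W/(m*K)


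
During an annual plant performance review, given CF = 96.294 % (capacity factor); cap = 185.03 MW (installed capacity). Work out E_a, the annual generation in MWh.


E_a = CF / 100 * cap * 8760
E_a = 96.294 / 100 * 185.03 * 8760
E_a = 1.5608e+06 MWh


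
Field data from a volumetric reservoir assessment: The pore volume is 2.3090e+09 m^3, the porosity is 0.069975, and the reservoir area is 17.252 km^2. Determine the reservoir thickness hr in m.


hr = Vp / (A * 1e6 * phi)
hr = 2.3090e+09 / (17.252 * 1e6 * 0.069975)
hr = 1912.7 m


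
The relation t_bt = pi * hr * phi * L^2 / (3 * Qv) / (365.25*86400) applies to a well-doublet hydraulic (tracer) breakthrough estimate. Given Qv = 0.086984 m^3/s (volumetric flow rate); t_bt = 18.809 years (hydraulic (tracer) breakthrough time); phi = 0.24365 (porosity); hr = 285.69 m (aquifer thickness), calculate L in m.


L = sqrt(t_bt*365.25*86400*3*Qv / (pi*hr*phi))
L = sqrt(18.809*365.25*86400*3*0.086984 / (pi*285.69*0.24365))
L = 841.61 m


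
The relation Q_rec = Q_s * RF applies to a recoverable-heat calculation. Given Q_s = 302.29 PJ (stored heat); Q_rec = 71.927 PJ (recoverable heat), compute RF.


RF = Q_rec / Q_s
RF = 71.927 / 302.29
RF = 0.23794


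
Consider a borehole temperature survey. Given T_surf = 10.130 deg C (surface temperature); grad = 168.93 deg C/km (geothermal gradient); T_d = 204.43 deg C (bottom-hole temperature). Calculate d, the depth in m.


d = (T_d - T_surf) / grad * 1000
d = (204.43 - 10.130) / 168.93 * 1000
d = 1150.2 m


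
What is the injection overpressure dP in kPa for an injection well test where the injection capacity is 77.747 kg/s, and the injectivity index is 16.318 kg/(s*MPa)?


dP = mdot * 1000 / II
dP = 77.747 * 1000 / 16.318
dP = 4764.5 kPa


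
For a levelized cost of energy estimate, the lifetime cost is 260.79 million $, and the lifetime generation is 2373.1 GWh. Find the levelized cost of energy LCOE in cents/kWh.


LCOE = C_tot / E_tot * 100
LCOE = 260.79 / 2373.1 * 100
LCOE = 10.989 cents/kWh


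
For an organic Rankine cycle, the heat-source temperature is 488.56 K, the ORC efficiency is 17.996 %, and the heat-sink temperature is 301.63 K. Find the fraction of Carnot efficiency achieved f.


f = (eta_orc/100) / (1 - Tc/Th)
f = (17.996/100) / (1 - 301.63/488.56)
f = 0.47034


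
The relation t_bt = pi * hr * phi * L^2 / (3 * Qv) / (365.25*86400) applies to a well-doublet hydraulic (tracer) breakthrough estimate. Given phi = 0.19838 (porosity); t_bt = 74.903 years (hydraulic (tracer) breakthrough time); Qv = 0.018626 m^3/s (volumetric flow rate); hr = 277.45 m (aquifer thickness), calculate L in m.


L = sqrt(t_bt*365.25*86400*3*Qv / (pi*hr*phi))
L = sqrt(74.903*365.25*86400*3*0.018626 / (pi*277.45*0.19838))
L = 873.99 m


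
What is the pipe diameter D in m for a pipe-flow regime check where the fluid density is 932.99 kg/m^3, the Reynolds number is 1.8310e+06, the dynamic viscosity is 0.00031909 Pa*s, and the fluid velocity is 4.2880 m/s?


D = Re * mu / (rho * vel)
D = 1.8310e+06 * 0.00031909 / (932.99 * 4.2880)
D = 0.14604 m


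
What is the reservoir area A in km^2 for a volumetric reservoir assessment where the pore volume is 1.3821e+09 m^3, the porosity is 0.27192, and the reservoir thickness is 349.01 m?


A = Vp / (1e6 * hr * phi)
A = 1.3821e+09 / (1e6 * 349.01 * 0.27192)
A = 14.563 km^2


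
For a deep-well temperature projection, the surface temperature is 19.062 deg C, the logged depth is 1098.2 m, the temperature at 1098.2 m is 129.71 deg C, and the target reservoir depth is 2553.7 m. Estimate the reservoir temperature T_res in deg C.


Step 1: grad = (T_d1 - T_surf)/d1 * 1000 = (129.71 - 19.062)/1098.2 * 1000 = 100.7540 deg C/km
Step 2: T_res = T_surf + grad*d2/1000 = 19.062 + 100.7540*2553.7/1000 = 276.36 deg C
T_res = 276.36 deg C


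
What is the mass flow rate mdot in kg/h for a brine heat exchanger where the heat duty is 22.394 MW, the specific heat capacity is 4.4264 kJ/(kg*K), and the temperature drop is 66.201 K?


mdot = Q * 1000 / (cp * dT)
mdot = 22.394 * 1000 / (4.4264 * 66.201)
mdot = 76.42166 kg/s
Convert: 76.42166 kg/s * 3600.0 = 2.7512e+05 kg/h
mdot = 2.7512e+05 kg/h


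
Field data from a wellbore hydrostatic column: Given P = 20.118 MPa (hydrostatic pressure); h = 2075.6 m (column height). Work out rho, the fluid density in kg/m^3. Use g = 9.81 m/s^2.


rho = P * 1e6 / (g * h)
rho = 20.118 * 1e6 / (9.81 * 2075.6)
rho = 988.03 kg/m^3


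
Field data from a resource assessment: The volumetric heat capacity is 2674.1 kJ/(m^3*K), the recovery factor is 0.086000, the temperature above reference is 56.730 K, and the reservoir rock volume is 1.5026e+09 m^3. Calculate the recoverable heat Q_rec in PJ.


Step 1: Q_s = Vr*rhoc*dT/1e12 = 1.5026e+09*2674.1*56.73/1e12 = 227.9470 PJ
Step 2: Q_rec = Q_s * RF = 227.9470 * 0.086 = 19.603 PJ
Q_rec = 19.603 PJ


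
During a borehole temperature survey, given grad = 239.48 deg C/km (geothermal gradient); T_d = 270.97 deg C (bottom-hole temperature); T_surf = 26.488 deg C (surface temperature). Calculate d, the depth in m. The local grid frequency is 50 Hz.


d = (T_d - T_surf) / grad * 1000
d = (270.97 - 26.488) / 239.48 * 1000
d = 1020.9 m


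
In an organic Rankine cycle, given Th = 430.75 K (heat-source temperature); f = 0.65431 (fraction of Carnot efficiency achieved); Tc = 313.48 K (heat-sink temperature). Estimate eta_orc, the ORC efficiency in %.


eta_orc = (1 - Tc/Th) * f * 100
eta_orc = (1 - 313.48/430.75) * 0.65431 * 100
eta_orc = 17.813 %


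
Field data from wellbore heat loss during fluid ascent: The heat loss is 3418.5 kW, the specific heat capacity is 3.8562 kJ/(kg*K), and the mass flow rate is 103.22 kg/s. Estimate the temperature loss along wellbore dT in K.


dT = Q_loss / (mdot * cp)
dT = 3418.5 / (103.22 * 3.8562)
dT = 8.5884 K


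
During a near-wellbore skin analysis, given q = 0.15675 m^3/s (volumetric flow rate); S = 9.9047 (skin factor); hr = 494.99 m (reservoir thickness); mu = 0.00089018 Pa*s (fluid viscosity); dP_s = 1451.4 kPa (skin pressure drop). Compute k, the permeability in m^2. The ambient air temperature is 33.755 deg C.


k = S*q*mu / (2*pi*dP_s*1000*hr)
k = 9.9047*0.15675*0.00089018 / (2*pi*1451.4*1000*494.99)
k = 3.0617e-13 m^2


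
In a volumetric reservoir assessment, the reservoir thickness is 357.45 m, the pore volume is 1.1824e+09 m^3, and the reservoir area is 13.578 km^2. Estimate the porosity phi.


phi = Vp / (A * 1e6 * hr)
phi = 1.1824e+09 / (13.578 * 1e6 * 357.45)
phi = 0.24362


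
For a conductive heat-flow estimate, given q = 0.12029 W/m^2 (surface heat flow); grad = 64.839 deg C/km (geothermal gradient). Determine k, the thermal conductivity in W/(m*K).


k = q * 1000 / grad
k = 0.12029 * 1000 / 64.839
k = 1.8552 W/(m*K)


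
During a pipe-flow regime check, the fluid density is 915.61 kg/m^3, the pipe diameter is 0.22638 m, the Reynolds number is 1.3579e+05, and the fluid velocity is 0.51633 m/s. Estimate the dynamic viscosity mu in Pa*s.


mu = rho * vel * D / Re
mu = 915.61 * 0.51633 * 0.22638 / 1.3579e+05
mu = 0.00078815 Pa*s


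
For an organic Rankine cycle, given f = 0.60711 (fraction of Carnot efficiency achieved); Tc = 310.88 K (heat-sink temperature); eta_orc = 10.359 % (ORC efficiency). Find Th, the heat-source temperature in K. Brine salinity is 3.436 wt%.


Th = Tc / (1 - (eta_orc/100)/f)
Th = 310.88 / (1 - (10.359/100)/0.60711)
Th = 374.84 K


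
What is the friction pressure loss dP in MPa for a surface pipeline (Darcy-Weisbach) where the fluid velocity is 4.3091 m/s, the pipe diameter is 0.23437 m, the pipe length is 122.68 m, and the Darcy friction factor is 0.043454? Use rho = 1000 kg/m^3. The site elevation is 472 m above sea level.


dP = f * (L/D) * (rho*vel^2/2) / 1000
dP = 0.043454 * (122.68/0.23437) * (1000*4.3091^2/2) / 1000
dP = 211.1760 kPa
Convert: 211.1760 kPa * 0.001 = 0.21118 MPa
dP = 0.21118 MPa


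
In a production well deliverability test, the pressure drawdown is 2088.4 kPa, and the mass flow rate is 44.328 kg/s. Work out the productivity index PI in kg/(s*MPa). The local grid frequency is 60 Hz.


PI = mdot * 1000 / dP
PI = 44.328 * 1000 / 2088.4
PI = 21.226 kg/(s*MPa)


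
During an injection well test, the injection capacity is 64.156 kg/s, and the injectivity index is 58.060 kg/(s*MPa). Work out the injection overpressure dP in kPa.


dP = mdot * 1000 / II
dP = 64.156 * 1000 / 58.060
dP = 1105.0 kPa


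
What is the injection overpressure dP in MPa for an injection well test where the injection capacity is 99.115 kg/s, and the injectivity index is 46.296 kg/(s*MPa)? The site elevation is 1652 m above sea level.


dP = mdot * 1000 / II
dP = 99.115 * 1000 / 46.296
dP = 2140.898 kPa
Convert: 2140.898 kPa * 0.001 = 2.1409 MPa
dP = 2.1409 MPa


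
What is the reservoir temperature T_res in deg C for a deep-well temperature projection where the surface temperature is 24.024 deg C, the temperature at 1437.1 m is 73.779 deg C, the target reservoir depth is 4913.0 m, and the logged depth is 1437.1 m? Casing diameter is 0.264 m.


Step 1: grad = (T_d1 - T_surf)/d1 * 1000 = (73.779 - 24.024)/1437.1 * 1000 = 34.62181 deg C/km
Step 2: T_res = T_surf + grad*d2/1000 = 24.024 + 34.62181*4913.0/1000 = 194.12 deg C
T_res = 194.12 deg C


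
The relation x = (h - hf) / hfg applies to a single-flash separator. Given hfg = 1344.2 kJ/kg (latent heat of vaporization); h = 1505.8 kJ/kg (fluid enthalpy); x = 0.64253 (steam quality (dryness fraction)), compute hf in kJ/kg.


hf = h - x * hfg
hf = 1505.8 - 0.64253 * 1344.2
hf = 642.11 kJ/kg


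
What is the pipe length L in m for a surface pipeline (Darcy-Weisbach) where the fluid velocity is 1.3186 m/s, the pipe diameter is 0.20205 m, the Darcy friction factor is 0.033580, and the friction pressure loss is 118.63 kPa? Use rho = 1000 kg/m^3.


L = dP*1000*D / (f*rho*vel^2/2)
L = 118.63*1000*0.20205 / (0.033580*1000*1.3186^2/2)
L = 821.06 m


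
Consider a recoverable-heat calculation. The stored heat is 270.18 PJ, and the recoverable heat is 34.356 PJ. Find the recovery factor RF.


RF = Q_rec / Q_s
RF = 34.356 / 270.18
RF = 0.12716


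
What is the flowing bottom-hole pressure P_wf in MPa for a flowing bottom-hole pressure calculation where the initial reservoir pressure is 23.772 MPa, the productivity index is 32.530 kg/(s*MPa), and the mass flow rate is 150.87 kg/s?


P_wf = P_i - mdot / PI
P_wf = 23.772 - 150.87 / 32.530
P_wf = 19.134 MPa


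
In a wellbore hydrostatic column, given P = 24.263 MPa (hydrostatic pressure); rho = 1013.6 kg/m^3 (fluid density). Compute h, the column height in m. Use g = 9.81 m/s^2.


h = P * 1e6 / (g * rho)
h = 24.263 * 1e6 / (9.81 * 1013.6)
h = 2440.1 m


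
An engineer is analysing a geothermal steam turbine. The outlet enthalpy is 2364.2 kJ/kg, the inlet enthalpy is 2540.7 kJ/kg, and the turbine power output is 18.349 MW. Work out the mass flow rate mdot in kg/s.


mdot = P * 1000 / (h_in - h_out)
mdot = 18.349 * 1000 / (2540.7 - 2364.2)
mdot = 103.96 kg/s


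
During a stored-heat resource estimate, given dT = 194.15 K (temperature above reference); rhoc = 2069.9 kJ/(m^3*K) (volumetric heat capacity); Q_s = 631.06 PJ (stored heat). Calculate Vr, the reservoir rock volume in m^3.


Vr = Q_s * 1e12 / (rhoc * dT)
Vr = 631.06 * 1e12 / (2069.9 * 194.15)
Vr = 1.5703e+09 m^3


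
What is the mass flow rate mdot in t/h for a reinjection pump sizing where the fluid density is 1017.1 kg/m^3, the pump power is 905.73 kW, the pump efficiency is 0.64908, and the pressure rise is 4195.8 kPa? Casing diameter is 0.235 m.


mdot = P_pump * rho * eta / dP
mdot = 905.73 * 1017.1 * 0.64908 / 4195.8
mdot = 142.5102 kg/s
Convert: 142.5102 kg/s * 3.6 = 513.04 t/h
mdot = 513.04 t/h


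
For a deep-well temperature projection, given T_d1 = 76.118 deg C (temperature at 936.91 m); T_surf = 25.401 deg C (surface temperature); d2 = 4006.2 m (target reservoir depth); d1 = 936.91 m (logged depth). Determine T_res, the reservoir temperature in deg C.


Step 1: grad = (T_d1 - T_surf)/d1 * 1000 = (76.118 - 25.401)/936.91 * 1000 = 54.13220 deg C/km
Step 2: T_res = T_surf + grad*d2/1000 = 25.401 + 54.13220*4006.2/1000 = 242.27 deg C
T_res = 242.27 deg C


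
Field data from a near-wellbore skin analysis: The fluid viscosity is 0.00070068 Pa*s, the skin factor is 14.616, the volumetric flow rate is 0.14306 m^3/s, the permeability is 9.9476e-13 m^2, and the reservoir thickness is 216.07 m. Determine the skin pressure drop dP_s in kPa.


dP_s = S * q * mu / (2*pi*k*hr) / 1000
dP_s = 14.616 * 0.14306 * 0.00070068 / (2*pi*9.9476e-13*216.07) / 1000
dP_s = 1084.9 kPa


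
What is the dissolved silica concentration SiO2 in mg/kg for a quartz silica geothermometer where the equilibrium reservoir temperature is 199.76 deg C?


SiO2 = 10^(5.19 - 1309/(T_eq + 273.15))
SiO2 = 10^(5.19 - 1309/(199.76 + 273.15))
SiO2 = 264.26 mg/kg


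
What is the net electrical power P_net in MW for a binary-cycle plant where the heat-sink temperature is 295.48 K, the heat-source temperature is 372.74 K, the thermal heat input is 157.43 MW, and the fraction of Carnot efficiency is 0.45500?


Step 1: eta = (1 - Tc/Th)*f = (1 - 295.48/372.74)*0.455 = 0.09431051
Step 2: P_net = eta * Q_in = 0.09431051 * 157.43 = 14.847 MW
P_net = 14.847 MW


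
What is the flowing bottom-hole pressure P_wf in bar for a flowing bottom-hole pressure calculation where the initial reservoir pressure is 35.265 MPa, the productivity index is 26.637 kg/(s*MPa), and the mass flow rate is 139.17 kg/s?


P_wf = P_i - mdot / PI
P_wf = 35.265 - 139.17 / 26.637
P_wf = 30.04031 MPa
Convert: 30.04031 MPa * 10.0 = 300.40 bar
P_wf = 300.40 bar


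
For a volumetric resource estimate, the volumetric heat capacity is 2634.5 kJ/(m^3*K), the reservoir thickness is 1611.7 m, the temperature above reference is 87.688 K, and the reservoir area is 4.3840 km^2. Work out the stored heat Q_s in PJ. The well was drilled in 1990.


Step 1: Vr = A*1e6*hr = 4.384*1e6*1611.7 = 7.065693e+09 m^3
Step 2: Q_s = Vr*rhoc*dT/1e12 = 7.065693e+09*2634.5*87.688/1e12 = 1632.3 PJ
Q_s = 1632.3 PJ


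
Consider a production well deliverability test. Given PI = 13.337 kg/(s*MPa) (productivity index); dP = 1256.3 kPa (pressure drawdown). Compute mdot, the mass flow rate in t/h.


mdot = PI * dP / 1000
mdot = 13.337 * 1256.3 / 1000
mdot = 16.75527 kg/s
Convert: 16.75527 kg/s * 3.6 = 60.319 t/h
mdot = 60.319 t/h


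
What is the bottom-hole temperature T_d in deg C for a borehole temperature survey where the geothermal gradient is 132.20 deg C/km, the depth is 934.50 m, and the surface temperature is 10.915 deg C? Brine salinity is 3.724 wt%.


T_d = T_surf + grad * d / 1000
T_d = 10.915 + 132.20 * 934.50 / 1000
T_d = 134.46 deg C
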